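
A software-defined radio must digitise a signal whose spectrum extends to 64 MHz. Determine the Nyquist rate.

Nyquist rate = 2 × 64 MHz = 128 MHz.

128 MHz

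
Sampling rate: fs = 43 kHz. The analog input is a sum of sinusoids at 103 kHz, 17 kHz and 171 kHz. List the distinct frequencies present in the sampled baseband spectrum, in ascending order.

fs/2 = 21.5 kHz.
103 kHz mod fs = 17 kHz.
17 kHz ≤ fs/2 = 21.5 kHz, appears at 17 kHz.
17 kHz ≤ fs/2 = 21.5 kHz, passes unchanged.
171 kHz mod fs = 42 kHz.
42 kHz > fs/2 = 21.5 kHz, folds to fs − 42 kHz = 1 kHz.
Distinct values: {1 kHz, 17 kHz}.

1 kHz, 17 kHz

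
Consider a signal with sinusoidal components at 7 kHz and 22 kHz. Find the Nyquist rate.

Highest-frequency component: 22 kHz.
Nyquist rate = 2 × 22 kHz = 44 kHz.

44 kHz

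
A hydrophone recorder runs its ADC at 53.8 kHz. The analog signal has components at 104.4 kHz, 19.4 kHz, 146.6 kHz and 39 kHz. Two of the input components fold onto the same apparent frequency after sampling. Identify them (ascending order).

39 kHz, 146.6 kHz

fs/2 = 26.9 kHz.
104.4 kHz mod fs = 50.6 kHz.
50.6 kHz > fs/2 = 26.9 kHz, folds to fs − 50.6 kHz = 3.2 kHz.
19.4 kHz ≤ fs/2 = 26.9 kHz, passes unchanged.
146.6 kHz mod fs = 39 kHz.
39 kHz > fs/2 = 26.9 kHz, folds to fs − 39 kHz = 14.8 kHz.
39 kHz > fs/2 = 26.9 kHz, folds to fs − 39 kHz = 14.8 kHz.
39 kHz and 146.6 kHz both map to 14.8 kHz.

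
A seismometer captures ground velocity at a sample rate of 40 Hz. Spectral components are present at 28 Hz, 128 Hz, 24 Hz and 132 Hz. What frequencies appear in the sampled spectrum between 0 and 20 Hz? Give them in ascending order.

8 Hz, 12 Hz, 16 Hz

fs/2 = 20 Hz.
28 Hz > fs/2 = 20 Hz, folds to fs − 28 Hz = 12 Hz.
128 Hz mod fs = 8 Hz.
8 Hz ≤ fs/2 = 20 Hz, appears at 8 Hz.
24 Hz > fs/2 = 20 Hz, folds to fs − 24 Hz = 16 Hz.
132 Hz mod fs = 12 Hz.
12 Hz ≤ fs/2 = 20 Hz, appears at 12 Hz.
Distinct values: {8 Hz, 12 Hz, 16 Hz}.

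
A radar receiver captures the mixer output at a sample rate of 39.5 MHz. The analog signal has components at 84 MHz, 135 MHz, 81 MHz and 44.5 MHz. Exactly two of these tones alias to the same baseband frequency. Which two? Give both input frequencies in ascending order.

44.5 MHz, 84 MHz

fs/2 = 19.75 MHz.
84 MHz mod fs = 5 MHz.
5 MHz ≤ fs/2 = 19.75 MHz, appears at 5 MHz.
135 MHz mod fs = 16.5 MHz.
16.5 MHz ≤ fs/2 = 19.75 MHz, appears at 16.5 MHz.
81 MHz mod fs = 2 MHz.
2 MHz ≤ fs/2 = 19.75 MHz, appears at 2 MHz.
44.5 MHz mod fs = 5 MHz.
5 MHz ≤ fs/2 = 19.75 MHz, appears at 5 MHz.
44.5 MHz and 84 MHz both map to 5 MHz.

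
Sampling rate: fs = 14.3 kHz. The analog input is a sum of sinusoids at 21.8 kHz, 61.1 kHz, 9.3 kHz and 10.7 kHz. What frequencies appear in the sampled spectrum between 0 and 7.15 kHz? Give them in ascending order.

3.6 kHz, 3.9 kHz, 5 kHz, 6.8 kHz

fs/2 = 7.15 kHz.
21.8 kHz mod fs = 7.5 kHz.
7.5 kHz > fs/2 = 7.15 kHz, folds to fs − 7.5 kHz = 6.8 kHz.
61.1 kHz mod fs = 3.9 kHz.
3.9 kHz ≤ fs/2 = 7.15 kHz, appears at 3.9 kHz.
9.3 kHz > fs/2 = 7.15 kHz, folds to fs − 9.3 kHz = 5 kHz.
10.7 kHz > fs/2 = 7.15 kHz, folds to fs − 10.7 kHz = 3.6 kHz.
Distinct values: {3.6 kHz, 3.9 kHz, 5 kHz, 6.8 kHz}.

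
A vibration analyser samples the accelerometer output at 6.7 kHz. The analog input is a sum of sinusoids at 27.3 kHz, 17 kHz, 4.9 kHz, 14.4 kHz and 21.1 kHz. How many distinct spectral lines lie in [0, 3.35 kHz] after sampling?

4

fs/2 = 3.35 kHz.
27.3 kHz mod fs = 0.5 kHz.
0.5 kHz ≤ fs/2 = 3.35 kHz, appears at 0.5 kHz.
17 kHz mod fs = 3.6 kHz.
3.6 kHz > fs/2 = 3.35 kHz, folds to fs − 3.6 kHz = 3.1 kHz.
4.9 kHz > fs/2 = 3.35 kHz, folds to fs − 4.9 kHz = 1.8 kHz.
14.4 kHz mod fs = 1 kHz.
1 kHz ≤ fs/2 = 3.35 kHz, appears at 1 kHz.
21.1 kHz mod fs = 1 kHz.
1 kHz ≤ fs/2 = 3.35 kHz, appears at 1 kHz.
Distinct values: {0.5 kHz, 1 kHz, 1.8 kHz, 3.1 kHz} → 4.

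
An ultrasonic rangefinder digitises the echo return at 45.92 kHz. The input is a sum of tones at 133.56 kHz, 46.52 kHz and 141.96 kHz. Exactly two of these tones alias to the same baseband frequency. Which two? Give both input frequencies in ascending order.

133.56 kHz, 141.96 kHz

fs/2 = 22.96 kHz.
133.56 kHz mod fs = 41.72 kHz.
41.72 kHz > fs/2 = 22.96 kHz, folds to fs − 41.72 kHz = 4.2 kHz.
46.52 kHz mod fs = 0.6 kHz.
0.6 kHz ≤ fs/2 = 22.96 kHz, appears at 0.6 kHz.
141.96 kHz mod fs = 4.2 kHz.
4.2 kHz ≤ fs/2 = 22.96 kHz, appears at 4.2 kHz.
133.56 kHz and 141.96 kHz both map to 4.2 kHz.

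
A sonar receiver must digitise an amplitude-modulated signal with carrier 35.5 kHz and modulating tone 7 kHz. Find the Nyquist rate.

85 kHz

AM sidebands sit at fc ± fm = 28.5 kHz and 42.5 kHz.
Highest-frequency component: 42.5 kHz.
Nyquist rate = 2 × 42.5 kHz = 85 kHz.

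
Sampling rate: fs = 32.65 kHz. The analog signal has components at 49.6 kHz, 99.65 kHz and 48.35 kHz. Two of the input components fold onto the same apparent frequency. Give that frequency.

15.7 kHz

fs/2 = 16.325 kHz.
49.6 kHz mod fs = 16.95 kHz.
16.95 kHz > fs/2 = 16.325 kHz, folds to fs − 16.95 kHz = 15.7 kHz.
99.65 kHz mod fs = 1.7 kHz.
1.7 kHz ≤ fs/2 = 16.325 kHz, appears at 1.7 kHz.
48.35 kHz mod fs = 15.7 kHz.
15.7 kHz ≤ fs/2 = 16.325 kHz, appears at 15.7 kHz.
48.35 kHz and 49.6 kHz both map to 15.7 kHz.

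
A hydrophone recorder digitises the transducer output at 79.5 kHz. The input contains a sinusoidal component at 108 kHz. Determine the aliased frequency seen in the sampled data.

108 kHz mod fs = 28.5 kHz.
28.5 kHz ≤ fs/2 = 39.75 kHz, appears at 28.5 kHz.

28.5 kHz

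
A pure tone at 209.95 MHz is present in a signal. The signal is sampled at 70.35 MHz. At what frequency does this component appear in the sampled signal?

209.95 MHz mod fs = 69.25 MHz.
69.25 MHz > fs/2 = 35.175 MHz, folds to fs − 69.25 MHz = 1.1 MHz.

1.1 MHz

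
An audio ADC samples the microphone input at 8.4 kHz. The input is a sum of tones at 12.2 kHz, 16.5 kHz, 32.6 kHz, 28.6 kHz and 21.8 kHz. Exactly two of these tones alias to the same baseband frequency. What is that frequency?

3.4 kHz

fs/2 = 4.2 kHz.
12.2 kHz mod fs = 3.8 kHz.
3.8 kHz ≤ fs/2 = 4.2 kHz, appears at 3.8 kHz.
16.5 kHz mod fs = 8.1 kHz.
8.1 kHz > fs/2 = 4.2 kHz, folds to fs − 8.1 kHz = 0.3 kHz.
32.6 kHz mod fs = 7.4 kHz.
7.4 kHz > fs/2 = 4.2 kHz, folds to fs − 7.4 kHz = 1 kHz.
28.6 kHz mod fs = 3.4 kHz.
3.4 kHz ≤ fs/2 = 4.2 kHz, appears at 3.4 kHz.
21.8 kHz mod fs = 5 kHz.
5 kHz > fs/2 = 4.2 kHz, folds to fs − 5 kHz = 3.4 kHz.
21.8 kHz and 28.6 kHz both map to 3.4 kHz.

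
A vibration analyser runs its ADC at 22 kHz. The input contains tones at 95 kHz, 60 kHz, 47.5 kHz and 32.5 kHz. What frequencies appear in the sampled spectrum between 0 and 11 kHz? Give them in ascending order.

fs/2 = 11 kHz.
95 kHz mod fs = 7 kHz.
7 kHz ≤ fs/2 = 11 kHz, appears at 7 kHz.
60 kHz mod fs = 16 kHz.
16 kHz > fs/2 = 11 kHz, folds to fs − 16 kHz = 6 kHz.
47.5 kHz mod fs = 3.5 kHz.
3.5 kHz ≤ fs/2 = 11 kHz, appears at 3.5 kHz.
32.5 kHz mod fs = 10.5 kHz.
10.5 kHz ≤ fs/2 = 11 kHz, appears at 10.5 kHz.
Distinct values: {3.5 kHz, 6 kHz, 7 kHz, 10.5 kHz}.

3.5 kHz, 6 kHz, 7 kHz, 10.5 kHz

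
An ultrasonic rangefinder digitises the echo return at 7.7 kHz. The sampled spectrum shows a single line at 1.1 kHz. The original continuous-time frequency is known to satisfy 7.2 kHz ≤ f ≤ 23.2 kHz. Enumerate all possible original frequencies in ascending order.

8.8 kHz, 14.3 kHz, 16.5 kHz, 22 kHz

Frequencies that alias to 1.1 kHz are k·fs ± 1.1 kHz for integer k ≥ 0.
k=0: 1.1 kHz.
k=1: 6.6 kHz, 8.8 kHz.
k=2: 14.3 kHz, 16.5 kHz.
k=3: 22 kHz, 24.2 kHz.
k=4: 29.7 kHz, 31.9 kHz.
Within [7.2 kHz, 23.2 kHz]: 8.8 kHz, 14.3 kHz, 16.5 kHz, 22 kHz.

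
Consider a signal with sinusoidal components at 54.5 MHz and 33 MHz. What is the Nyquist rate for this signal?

Highest-frequency component: 54.5 MHz.
Nyquist rate = 2 × 54.5 MHz = 109 MHz.

109 MHz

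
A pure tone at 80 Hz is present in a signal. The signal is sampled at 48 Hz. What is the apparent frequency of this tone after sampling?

16 Hz

80 Hz mod fs = 32 Hz.
32 Hz > fs/2 = 24 Hz, folds to fs − 32 Hz = 16 Hz.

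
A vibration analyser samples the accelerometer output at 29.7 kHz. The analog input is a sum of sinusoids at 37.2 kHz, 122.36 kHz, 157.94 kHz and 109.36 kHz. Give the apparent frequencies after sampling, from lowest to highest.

fs/2 = 14.85 kHz.
37.2 kHz mod fs = 7.5 kHz.
7.5 kHz ≤ fs/2 = 14.85 kHz, appears at 7.5 kHz.
122.36 kHz mod fs = 3.56 kHz.
3.56 kHz ≤ fs/2 = 14.85 kHz, appears at 3.56 kHz.
157.94 kHz mod fs = 9.44 kHz.
9.44 kHz ≤ fs/2 = 14.85 kHz, appears at 9.44 kHz.
109.36 kHz mod fs = 20.26 kHz.
20.26 kHz > fs/2 = 14.85 kHz, folds to fs − 20.26 kHz = 9.44 kHz.
Distinct values: {3.56 kHz, 7.5 kHz, 9.44 kHz}.

3.56 kHz, 7.5 kHz, 9.44 kHz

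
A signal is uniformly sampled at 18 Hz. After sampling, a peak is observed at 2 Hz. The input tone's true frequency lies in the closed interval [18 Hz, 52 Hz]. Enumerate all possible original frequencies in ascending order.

20 Hz, 34 Hz, 38 Hz, 52 Hz

Frequencies that alias to 2 Hz are k·fs ± 2 Hz for integer k ≥ 0.
k=0: 2 Hz.
k=1: 16 Hz, 20 Hz.
k=2: 34 Hz, 38 Hz.
k=3: 52 Hz, 56 Hz.
k=4: 70 Hz, 74 Hz.
Within [18 Hz, 52 Hz]: 20 Hz, 34 Hz, 38 Hz, 52 Hz.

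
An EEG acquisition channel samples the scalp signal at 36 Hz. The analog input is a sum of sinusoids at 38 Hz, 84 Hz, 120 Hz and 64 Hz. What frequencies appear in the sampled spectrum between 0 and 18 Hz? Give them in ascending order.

fs/2 = 18 Hz.
38 Hz mod fs = 2 Hz.
2 Hz ≤ fs/2 = 18 Hz, appears at 2 Hz.
84 Hz mod fs = 12 Hz.
12 Hz ≤ fs/2 = 18 Hz, appears at 12 Hz.
120 Hz mod fs = 12 Hz.
12 Hz ≤ fs/2 = 18 Hz, appears at 12 Hz.
64 Hz mod fs = 28 Hz.
28 Hz > fs/2 = 18 Hz, folds to fs − 28 Hz = 8 Hz.
Distinct values: {2 Hz, 8 Hz, 12 Hz}.

2 Hz, 8 Hz, 12 Hz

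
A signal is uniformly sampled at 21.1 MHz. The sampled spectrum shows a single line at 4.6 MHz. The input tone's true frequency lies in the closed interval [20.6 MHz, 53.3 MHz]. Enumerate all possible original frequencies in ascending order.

Frequencies that alias to 4.6 MHz are k·fs ± 4.6 MHz for integer k ≥ 0.
k=0: 4.6 MHz.
k=1: 16.5 MHz, 25.7 MHz.
k=2: 37.6 MHz, 46.8 MHz.
k=3: 58.7 MHz, 67.9 MHz.
Within [20.6 MHz, 53.3 MHz]: 25.7 MHz, 37.6 MHz, 46.8 MHz.

25.7 MHz, 37.6 MHz, 46.8 MHz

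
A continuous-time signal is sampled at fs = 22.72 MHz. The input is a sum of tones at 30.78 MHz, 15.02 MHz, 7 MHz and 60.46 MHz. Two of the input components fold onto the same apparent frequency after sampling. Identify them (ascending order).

15.02 MHz, 60.46 MHz

fs/2 = 11.36 MHz.
30.78 MHz mod fs = 8.06 MHz.
8.06 MHz ≤ fs/2 = 11.36 MHz, appears at 8.06 MHz.
15.02 MHz > fs/2 = 11.36 MHz, folds to fs − 15.02 MHz = 7.7 MHz.
7 MHz ≤ fs/2 = 11.36 MHz, passes unchanged.
60.46 MHz mod fs = 15.02 MHz.
15.02 MHz > fs/2 = 11.36 MHz, folds to fs − 15.02 MHz = 7.7 MHz.
15.02 MHz and 60.46 MHz both map to 7.7 MHz.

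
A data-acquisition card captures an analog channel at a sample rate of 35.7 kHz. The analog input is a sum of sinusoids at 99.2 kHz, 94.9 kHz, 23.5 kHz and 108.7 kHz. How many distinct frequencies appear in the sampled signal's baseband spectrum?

3

fs/2 = 17.85 kHz.
99.2 kHz mod fs = 27.8 kHz.
27.8 kHz > fs/2 = 17.85 kHz, folds to fs − 27.8 kHz = 7.9 kHz.
94.9 kHz mod fs = 23.5 kHz.
23.5 kHz > fs/2 = 17.85 kHz, folds to fs − 23.5 kHz = 12.2 kHz.
23.5 kHz > fs/2 = 17.85 kHz, folds to fs − 23.5 kHz = 12.2 kHz.
108.7 kHz mod fs = 1.6 kHz.
1.6 kHz ≤ fs/2 = 17.85 kHz, appears at 1.6 kHz.
Distinct values: {1.6 kHz, 7.9 kHz, 12.2 kHz} → 3.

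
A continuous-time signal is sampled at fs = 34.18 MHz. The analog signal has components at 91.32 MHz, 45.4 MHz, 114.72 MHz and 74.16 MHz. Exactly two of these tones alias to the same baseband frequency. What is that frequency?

11.22 MHz

fs/2 = 17.09 MHz.
91.32 MHz mod fs = 22.96 MHz.
22.96 MHz > fs/2 = 17.09 MHz, folds to fs − 22.96 MHz = 11.22 MHz.
45.4 MHz mod fs = 11.22 MHz.
11.22 MHz ≤ fs/2 = 17.09 MHz, appears at 11.22 MHz.
114.72 MHz mod fs = 12.18 MHz.
12.18 MHz ≤ fs/2 = 17.09 MHz, appears at 12.18 MHz.
74.16 MHz mod fs = 5.8 MHz.
5.8 MHz ≤ fs/2 = 17.09 MHz, appears at 5.8 MHz.
45.4 MHz and 91.32 MHz both map to 11.22 MHz.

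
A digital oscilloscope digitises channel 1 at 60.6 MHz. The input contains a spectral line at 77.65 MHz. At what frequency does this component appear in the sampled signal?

77.65 MHz mod fs = 17.05 MHz.
17.05 MHz ≤ fs/2 = 30.3 MHz, appears at 17.05 MHz.

17.05 MHz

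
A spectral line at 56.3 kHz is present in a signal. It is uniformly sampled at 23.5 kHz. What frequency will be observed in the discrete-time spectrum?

9.3 kHz

56.3 kHz mod fs = 9.3 kHz.
9.3 kHz ≤ fs/2 = 11.75 kHz, appears at 9.3 kHz.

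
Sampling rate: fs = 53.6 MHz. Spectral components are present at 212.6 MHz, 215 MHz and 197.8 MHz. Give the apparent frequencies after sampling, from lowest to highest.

0.6 MHz, 1.8 MHz, 16.6 MHz

fs/2 = 26.8 MHz.
212.6 MHz mod fs = 51.8 MHz.
51.8 MHz > fs/2 = 26.8 MHz, folds to fs − 51.8 MHz = 1.8 MHz.
215 MHz mod fs = 0.6 MHz.
0.6 MHz ≤ fs/2 = 26.8 MHz, appears at 0.6 MHz.
197.8 MHz mod fs = 37 MHz.
37 MHz > fs/2 = 26.8 MHz, folds to fs − 37 MHz = 16.6 MHz.
Distinct values: {0.6 MHz, 1.8 MHz, 16.6 MHz}.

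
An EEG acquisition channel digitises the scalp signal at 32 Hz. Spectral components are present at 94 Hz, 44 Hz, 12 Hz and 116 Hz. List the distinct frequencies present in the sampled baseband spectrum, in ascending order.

fs/2 = 16 Hz.
94 Hz mod fs = 30 Hz.
30 Hz > fs/2 = 16 Hz, folds to fs − 30 Hz = 2 Hz.
44 Hz mod fs = 12 Hz.
12 Hz ≤ fs/2 = 16 Hz, appears at 12 Hz.
12 Hz ≤ fs/2 = 16 Hz, passes unchanged.
116 Hz mod fs = 20 Hz.
20 Hz > fs/2 = 16 Hz, folds to fs − 20 Hz = 12 Hz.
Distinct values: {2 Hz, 12 Hz}.

2 Hz, 12 Hz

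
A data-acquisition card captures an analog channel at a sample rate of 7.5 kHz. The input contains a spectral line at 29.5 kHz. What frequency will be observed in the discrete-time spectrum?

0.5 kHz

29.5 kHz mod fs = 7 kHz.
7 kHz > fs/2 = 3.75 kHz, folds to fs − 7 kHz = 0.5 kHz.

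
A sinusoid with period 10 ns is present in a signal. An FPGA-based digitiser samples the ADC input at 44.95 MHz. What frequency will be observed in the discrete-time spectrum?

10.1 MHz

T = 10 ns → f = 1/T = 100 MHz.
100 MHz mod fs = 10.1 MHz.
10.1 MHz ≤ fs/2 = 22.475 MHz, appears at 10.1 MHz.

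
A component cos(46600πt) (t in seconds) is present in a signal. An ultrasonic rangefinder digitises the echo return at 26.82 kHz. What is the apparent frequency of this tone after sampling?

ω = 46600π rad/s → f = ω/(2π) = 23300 Hz = 23.3 kHz.
23.3 kHz > fs/2 = 13.41 kHz, folds to fs − 23.3 kHz = 3.52 kHz.

3.52 kHz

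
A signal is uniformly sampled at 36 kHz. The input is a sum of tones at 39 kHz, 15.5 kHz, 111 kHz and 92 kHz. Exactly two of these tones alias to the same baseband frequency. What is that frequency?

3 kHz

fs/2 = 18 kHz.
39 kHz mod fs = 3 kHz.
3 kHz ≤ fs/2 = 18 kHz, appears at 3 kHz.
15.5 kHz ≤ fs/2 = 18 kHz, passes unchanged.
111 kHz mod fs = 3 kHz.
3 kHz ≤ fs/2 = 18 kHz, appears at 3 kHz.
92 kHz mod fs = 20 kHz.
20 kHz > fs/2 = 18 kHz, folds to fs − 20 kHz = 16 kHz.
39 kHz and 111 kHz both map to 3 kHz.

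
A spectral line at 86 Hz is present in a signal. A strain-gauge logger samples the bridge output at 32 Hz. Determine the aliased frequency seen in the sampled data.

86 Hz mod fs = 22 Hz.
22 Hz > fs/2 = 16 Hz, folds to fs − 22 Hz = 10 Hz.

10 Hz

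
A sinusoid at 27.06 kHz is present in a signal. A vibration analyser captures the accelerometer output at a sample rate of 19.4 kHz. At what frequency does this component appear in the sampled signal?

7.66 kHz

27.06 kHz mod fs = 7.66 kHz.
7.66 kHz ≤ fs/2 = 9.7 kHz, appears at 7.66 kHz.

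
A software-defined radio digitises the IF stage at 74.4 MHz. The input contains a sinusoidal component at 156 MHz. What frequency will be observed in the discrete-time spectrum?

7.2 MHz

156 MHz mod fs = 7.2 MHz.
7.2 MHz ≤ fs/2 = 37.2 MHz, appears at 7.2 MHz.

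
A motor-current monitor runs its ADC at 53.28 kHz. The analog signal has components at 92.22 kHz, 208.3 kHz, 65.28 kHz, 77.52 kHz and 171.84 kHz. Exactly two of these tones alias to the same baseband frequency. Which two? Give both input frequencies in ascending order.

65.28 kHz, 171.84 kHz

fs/2 = 26.64 kHz.
92.22 kHz mod fs = 38.94 kHz.
38.94 kHz > fs/2 = 26.64 kHz, folds to fs − 38.94 kHz = 14.34 kHz.
208.3 kHz mod fs = 48.46 kHz.
48.46 kHz > fs/2 = 26.64 kHz, folds to fs − 48.46 kHz = 4.82 kHz.
65.28 kHz mod fs = 12 kHz.
12 kHz ≤ fs/2 = 26.64 kHz, appears at 12 kHz.
77.52 kHz mod fs = 24.24 kHz.
24.24 kHz ≤ fs/2 = 26.64 kHz, appears at 24.24 kHz.
171.84 kHz mod fs = 12 kHz.
12 kHz ≤ fs/2 = 26.64 kHz, appears at 12 kHz.
65.28 kHz and 171.84 kHz both map to 12 kHz.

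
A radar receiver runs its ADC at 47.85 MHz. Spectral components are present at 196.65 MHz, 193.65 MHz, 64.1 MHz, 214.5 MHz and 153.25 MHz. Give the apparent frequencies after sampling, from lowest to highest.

fs/2 = 23.925 MHz.
196.65 MHz mod fs = 5.25 MHz.
5.25 MHz ≤ fs/2 = 23.925 MHz, appears at 5.25 MHz.
193.65 MHz mod fs = 2.25 MHz.
2.25 MHz ≤ fs/2 = 23.925 MHz, appears at 2.25 MHz.
64.1 MHz mod fs = 16.25 MHz.
16.25 MHz ≤ fs/2 = 23.925 MHz, appears at 16.25 MHz.
214.5 MHz mod fs = 23.1 MHz.
23.1 MHz ≤ fs/2 = 23.925 MHz, appears at 23.1 MHz.
153.25 MHz mod fs = 9.7 MHz.
9.7 MHz ≤ fs/2 = 23.925 MHz, appears at 9.7 MHz.
Distinct values: {2.25 MHz, 5.25 MHz, 9.7 MHz, 16.25 MHz, 23.1 MHz}.

2.25 MHz, 5.25 MHz, 9.7 MHz, 16.25 MHz, 23.1 MHz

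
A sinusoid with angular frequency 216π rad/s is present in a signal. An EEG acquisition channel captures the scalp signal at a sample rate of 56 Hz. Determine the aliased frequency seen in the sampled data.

ω = 216π rad/s → f = ω/(2π) = 108 Hz.
108 Hz mod fs = 52 Hz.
52 Hz > fs/2 = 28 Hz, folds to fs − 52 Hz = 4 Hz.

4 Hz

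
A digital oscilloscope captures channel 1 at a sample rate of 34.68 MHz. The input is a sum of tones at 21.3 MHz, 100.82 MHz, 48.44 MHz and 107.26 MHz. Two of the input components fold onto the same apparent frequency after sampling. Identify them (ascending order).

100.82 MHz, 107.26 MHz

fs/2 = 17.34 MHz.
21.3 MHz > fs/2 = 17.34 MHz, folds to fs − 21.3 MHz = 13.38 MHz.
100.82 MHz mod fs = 31.46 MHz.
31.46 MHz > fs/2 = 17.34 MHz, folds to fs − 31.46 MHz = 3.22 MHz.
48.44 MHz mod fs = 13.76 MHz.
13.76 MHz ≤ fs/2 = 17.34 MHz, appears at 13.76 MHz.
107.26 MHz mod fs = 3.22 MHz.
3.22 MHz ≤ fs/2 = 17.34 MHz, appears at 3.22 MHz.
100.82 MHz and 107.26 MHz both map to 3.22 MHz.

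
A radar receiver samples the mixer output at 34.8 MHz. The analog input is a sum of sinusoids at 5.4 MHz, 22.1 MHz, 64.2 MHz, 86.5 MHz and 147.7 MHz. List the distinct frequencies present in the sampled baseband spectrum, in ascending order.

5.4 MHz, 8.5 MHz, 12.7 MHz, 16.9 MHz

fs/2 = 17.4 MHz.
5.4 MHz ≤ fs/2 = 17.4 MHz, passes unchanged.
22.1 MHz > fs/2 = 17.4 MHz, folds to fs − 22.1 MHz = 12.7 MHz.
64.2 MHz mod fs = 29.4 MHz.
29.4 MHz > fs/2 = 17.4 MHz, folds to fs − 29.4 MHz = 5.4 MHz.
86.5 MHz mod fs = 16.9 MHz.
16.9 MHz ≤ fs/2 = 17.4 MHz, appears at 16.9 MHz.
147.7 MHz mod fs = 8.5 MHz.
8.5 MHz ≤ fs/2 = 17.4 MHz, appears at 8.5 MHz.
Distinct values: {5.4 MHz, 8.5 MHz, 12.7 MHz, 16.9 MHz}.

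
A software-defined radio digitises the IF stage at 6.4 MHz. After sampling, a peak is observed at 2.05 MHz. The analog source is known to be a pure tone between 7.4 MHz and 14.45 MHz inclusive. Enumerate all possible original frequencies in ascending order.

Frequencies that alias to 2.05 MHz are k·fs ± 2.05 MHz for integer k ≥ 0.
k=0: 2.05 MHz.
k=1: 4.35 MHz, 8.45 MHz.
k=2: 10.75 MHz, 14.85 MHz.
k=3: 17.15 MHz, 21.25 MHz.
Within [7.4 MHz, 14.45 MHz]: 8.45 MHz, 10.75 MHz.

8.45 MHz, 10.75 MHz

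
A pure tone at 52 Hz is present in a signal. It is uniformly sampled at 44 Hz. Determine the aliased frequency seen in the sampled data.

8 Hz

52 Hz mod fs = 8 Hz.
8 Hz ≤ fs/2 = 22 Hz, appears at 8 Hz.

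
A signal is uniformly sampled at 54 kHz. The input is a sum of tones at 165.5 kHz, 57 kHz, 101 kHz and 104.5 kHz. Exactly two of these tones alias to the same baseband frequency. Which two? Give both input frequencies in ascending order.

104.5 kHz, 165.5 kHz

fs/2 = 27 kHz.
165.5 kHz mod fs = 3.5 kHz.
3.5 kHz ≤ fs/2 = 27 kHz, appears at 3.5 kHz.
57 kHz mod fs = 3 kHz.
3 kHz ≤ fs/2 = 27 kHz, appears at 3 kHz.
101 kHz mod fs = 47 kHz.
47 kHz > fs/2 = 27 kHz, folds to fs − 47 kHz = 7 kHz.
104.5 kHz mod fs = 50.5 kHz.
50.5 kHz > fs/2 = 27 kHz, folds to fs − 50.5 kHz = 3.5 kHz.
104.5 kHz and 165.5 kHz both map to 3.5 kHz.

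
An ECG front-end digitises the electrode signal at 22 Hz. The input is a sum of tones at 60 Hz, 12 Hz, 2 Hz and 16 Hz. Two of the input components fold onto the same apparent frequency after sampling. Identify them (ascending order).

fs/2 = 11 Hz.
60 Hz mod fs = 16 Hz.
16 Hz > fs/2 = 11 Hz, folds to fs − 16 Hz = 6 Hz.
12 Hz > fs/2 = 11 Hz, folds to fs − 12 Hz = 10 Hz.
2 Hz ≤ fs/2 = 11 Hz, passes unchanged.
16 Hz > fs/2 = 11 Hz, folds to fs − 16 Hz = 6 Hz.
16 Hz and 60 Hz both map to 6 Hz.

16 Hz, 60 Hz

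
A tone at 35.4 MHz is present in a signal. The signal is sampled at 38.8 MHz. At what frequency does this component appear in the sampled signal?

35.4 MHz > fs/2 = 19.4 MHz, folds to fs − 35.4 MHz = 3.4 MHz.

3.4 MHz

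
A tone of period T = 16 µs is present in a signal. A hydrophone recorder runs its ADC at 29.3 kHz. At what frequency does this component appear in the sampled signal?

T = 16 µs → f = 1/T = 62.5 kHz.
62.5 kHz mod fs = 3.9 kHz.
3.9 kHz ≤ fs/2 = 14.65 kHz, appears at 3.9 kHz.

3.9 kHz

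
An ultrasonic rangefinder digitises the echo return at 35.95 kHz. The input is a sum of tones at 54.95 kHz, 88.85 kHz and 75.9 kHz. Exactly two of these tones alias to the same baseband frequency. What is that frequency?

fs/2 = 17.975 kHz.
54.95 kHz mod fs = 19 kHz.
19 kHz > fs/2 = 17.975 kHz, folds to fs − 19 kHz = 16.95 kHz.
88.85 kHz mod fs = 16.95 kHz.
16.95 kHz ≤ fs/2 = 17.975 kHz, appears at 16.95 kHz.
75.9 kHz mod fs = 4 kHz.
4 kHz ≤ fs/2 = 17.975 kHz, appears at 4 kHz.
54.95 kHz and 88.85 kHz both map to 16.95 kHz.

16.95 kHz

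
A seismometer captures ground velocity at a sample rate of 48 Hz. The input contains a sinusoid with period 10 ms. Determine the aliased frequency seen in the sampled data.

4 Hz

T = 10 ms → f = 1/T = 100 Hz.
100 Hz mod fs = 4 Hz.
4 Hz ≤ fs/2 = 24 Hz, appears at 4 Hz.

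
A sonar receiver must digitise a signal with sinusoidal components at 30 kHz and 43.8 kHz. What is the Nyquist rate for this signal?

Highest-frequency component: 43.8 kHz.
Nyquist rate = 2 × 43.8 kHz = 87.6 kHz.

87.6 kHz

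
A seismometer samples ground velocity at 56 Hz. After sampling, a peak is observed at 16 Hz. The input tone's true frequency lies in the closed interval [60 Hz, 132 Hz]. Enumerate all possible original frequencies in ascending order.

Frequencies that alias to 16 Hz are k·fs ± 16 Hz for integer k ≥ 0.
k=0: 16 Hz.
k=1: 40 Hz, 72 Hz.
k=2: 96 Hz, 128 Hz.
k=3: 152 Hz, 184 Hz.
Within [60 Hz, 132 Hz]: 72 Hz, 96 Hz, 128 Hz.

72 Hz, 96 Hz, 128 Hz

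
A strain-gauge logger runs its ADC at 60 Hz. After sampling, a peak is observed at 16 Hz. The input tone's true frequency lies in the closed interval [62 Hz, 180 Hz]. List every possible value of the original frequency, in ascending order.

Frequencies that alias to 16 Hz are k·fs ± 16 Hz for integer k ≥ 0.
k=0: 16 Hz.
k=1: 44 Hz, 76 Hz.
k=2: 104 Hz, 136 Hz.
k=3: 164 Hz, 196 Hz.
k=4: 224 Hz, 256 Hz.
Within [62 Hz, 180 Hz]: 76 Hz, 104 Hz, 136 Hz, 164 Hz.

76 Hz, 104 Hz, 136 Hz, 164 Hz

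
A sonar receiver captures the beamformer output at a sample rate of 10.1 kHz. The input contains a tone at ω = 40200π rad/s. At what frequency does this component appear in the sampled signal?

0.1 kHz

ω = 40200π rad/s → f = ω/(2π) = 20100 Hz = 20.1 kHz.
20.1 kHz mod fs = 10 kHz.
10 kHz > fs/2 = 5.05 kHz, folds to fs − 10 kHz = 0.1 kHz.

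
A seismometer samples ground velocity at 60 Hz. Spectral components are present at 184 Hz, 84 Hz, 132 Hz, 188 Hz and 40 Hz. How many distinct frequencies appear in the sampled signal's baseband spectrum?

5

fs/2 = 30 Hz.
184 Hz mod fs = 4 Hz.
4 Hz ≤ fs/2 = 30 Hz, appears at 4 Hz.
84 Hz mod fs = 24 Hz.
24 Hz ≤ fs/2 = 30 Hz, appears at 24 Hz.
132 Hz mod fs = 12 Hz.
12 Hz ≤ fs/2 = 30 Hz, appears at 12 Hz.
188 Hz mod fs = 8 Hz.
8 Hz ≤ fs/2 = 30 Hz, appears at 8 Hz.
40 Hz > fs/2 = 30 Hz, folds to fs − 40 Hz = 20 Hz.
Distinct values: {4 Hz, 8 Hz, 12 Hz, 20 Hz, 24 Hz} → 5.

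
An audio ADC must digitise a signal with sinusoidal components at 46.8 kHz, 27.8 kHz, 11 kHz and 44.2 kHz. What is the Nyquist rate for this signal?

Highest-frequency component: 46.8 kHz.
Nyquist rate = 2 × 46.8 kHz = 93.6 kHz.

93.6 kHz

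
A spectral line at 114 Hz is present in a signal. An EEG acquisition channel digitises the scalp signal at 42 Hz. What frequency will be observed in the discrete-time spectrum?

12 Hz

114 Hz mod fs = 30 Hz.
30 Hz > fs/2 = 21 Hz, folds to fs − 30 Hz = 12 Hz.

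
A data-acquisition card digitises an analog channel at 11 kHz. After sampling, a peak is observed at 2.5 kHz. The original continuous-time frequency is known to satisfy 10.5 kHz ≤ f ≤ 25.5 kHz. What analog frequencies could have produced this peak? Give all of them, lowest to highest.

Frequencies that alias to 2.5 kHz are k·fs ± 2.5 kHz for integer k ≥ 0.
k=0: 2.5 kHz.
k=1: 8.5 kHz, 13.5 kHz.
k=2: 19.5 kHz, 24.5 kHz.
k=3: 30.5 kHz, 35.5 kHz.
Within [10.5 kHz, 25.5 kHz]: 13.5 kHz, 19.5 kHz, 24.5 kHz.

13.5 kHz, 19.5 kHz, 24.5 kHz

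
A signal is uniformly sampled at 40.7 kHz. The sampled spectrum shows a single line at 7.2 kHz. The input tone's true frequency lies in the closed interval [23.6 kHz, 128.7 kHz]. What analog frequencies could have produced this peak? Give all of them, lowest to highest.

Frequencies that alias to 7.2 kHz are k·fs ± 7.2 kHz for integer k ≥ 0.
k=0: 7.2 kHz.
k=1: 33.5 kHz, 47.9 kHz.
k=2: 74.2 kHz, 88.6 kHz.
k=3: 114.9 kHz, 129.3 kHz.
k=4: 155.6 kHz, 170 kHz.
Within [23.6 kHz, 128.7 kHz]: 33.5 kHz, 47.9 kHz, 74.2 kHz, 88.6 kHz, 114.9 kHz.

33.5 kHz, 47.9 kHz, 74.2 kHz, 88.6 kHz, 114.9 kHz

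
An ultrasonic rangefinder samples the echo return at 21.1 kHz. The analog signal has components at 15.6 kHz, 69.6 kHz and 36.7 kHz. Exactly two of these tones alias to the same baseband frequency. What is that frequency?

5.5 kHz

fs/2 = 10.55 kHz.
15.6 kHz > fs/2 = 10.55 kHz, folds to fs − 15.6 kHz = 5.5 kHz.
69.6 kHz mod fs = 6.3 kHz.
6.3 kHz ≤ fs/2 = 10.55 kHz, appears at 6.3 kHz.
36.7 kHz mod fs = 15.6 kHz.
15.6 kHz > fs/2 = 10.55 kHz, folds to fs − 15.6 kHz = 5.5 kHz.
15.6 kHz and 36.7 kHz both map to 5.5 kHz.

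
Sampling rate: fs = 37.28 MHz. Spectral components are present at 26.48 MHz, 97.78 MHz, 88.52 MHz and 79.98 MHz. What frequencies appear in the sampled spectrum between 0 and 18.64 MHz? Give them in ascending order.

fs/2 = 18.64 MHz.
26.48 MHz > fs/2 = 18.64 MHz, folds to fs − 26.48 MHz = 10.8 MHz.
97.78 MHz mod fs = 23.22 MHz.
23.22 MHz > fs/2 = 18.64 MHz, folds to fs − 23.22 MHz = 14.06 MHz.
88.52 MHz mod fs = 13.96 MHz.
13.96 MHz ≤ fs/2 = 18.64 MHz, appears at 13.96 MHz.
79.98 MHz mod fs = 5.42 MHz.
5.42 MHz ≤ fs/2 = 18.64 MHz, appears at 5.42 MHz.
Distinct values: {5.42 MHz, 10.8 MHz, 13.96 MHz, 14.06 MHz}.

5.42 MHz, 10.8 MHz, 13.96 MHz, 14.06 MHz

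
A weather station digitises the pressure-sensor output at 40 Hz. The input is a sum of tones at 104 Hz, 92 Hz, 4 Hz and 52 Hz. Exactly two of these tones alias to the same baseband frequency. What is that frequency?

12 Hz

fs/2 = 20 Hz.
104 Hz mod fs = 24 Hz.
24 Hz > fs/2 = 20 Hz, folds to fs − 24 Hz = 16 Hz.
92 Hz mod fs = 12 Hz.
12 Hz ≤ fs/2 = 20 Hz, appears at 12 Hz.
4 Hz ≤ fs/2 = 20 Hz, passes unchanged.
52 Hz mod fs = 12 Hz.
12 Hz ≤ fs/2 = 20 Hz, appears at 12 Hz.
52 Hz and 92 Hz both map to 12 Hz.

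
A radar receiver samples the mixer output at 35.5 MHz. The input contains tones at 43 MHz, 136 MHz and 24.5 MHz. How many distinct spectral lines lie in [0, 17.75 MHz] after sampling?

3

fs/2 = 17.75 MHz.
43 MHz mod fs = 7.5 MHz.
7.5 MHz ≤ fs/2 = 17.75 MHz, appears at 7.5 MHz.
136 MHz mod fs = 29.5 MHz.
29.5 MHz > fs/2 = 17.75 MHz, folds to fs − 29.5 MHz = 6 MHz.
24.5 MHz > fs/2 = 17.75 MHz, folds to fs − 24.5 MHz = 11 MHz.
Distinct values: {6 MHz, 7.5 MHz, 11 MHz} → 3.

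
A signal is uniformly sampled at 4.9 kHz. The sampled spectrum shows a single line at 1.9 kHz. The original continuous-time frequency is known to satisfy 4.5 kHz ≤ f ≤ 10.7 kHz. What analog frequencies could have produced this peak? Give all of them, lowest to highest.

Frequencies that alias to 1.9 kHz are k·fs ± 1.9 kHz for integer k ≥ 0.
k=0: 1.9 kHz.
k=1: 3 kHz, 6.8 kHz.
k=2: 7.9 kHz, 11.7 kHz.
k=3: 12.8 kHz, 16.6 kHz.
Within [4.5 kHz, 10.7 kHz]: 6.8 kHz, 7.9 kHz.

6.8 kHz, 7.9 kHz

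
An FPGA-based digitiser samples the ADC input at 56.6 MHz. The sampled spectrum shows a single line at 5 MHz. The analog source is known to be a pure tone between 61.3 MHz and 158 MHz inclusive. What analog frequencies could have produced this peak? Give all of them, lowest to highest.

Frequencies that alias to 5 MHz are k·fs ± 5 MHz for integer k ≥ 0.
k=0: 5 MHz.
k=1: 51.6 MHz, 61.6 MHz.
k=2: 108.2 MHz, 118.2 MHz.
k=3: 164.8 MHz, 174.8 MHz.
Within [61.3 MHz, 158 MHz]: 61.6 MHz, 108.2 MHz, 118.2 MHz.

61.6 MHz, 108.2 MHz, 118.2 MHz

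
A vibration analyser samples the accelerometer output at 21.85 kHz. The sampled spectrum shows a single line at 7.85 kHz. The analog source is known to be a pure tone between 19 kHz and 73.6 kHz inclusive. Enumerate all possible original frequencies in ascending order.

Frequencies that alias to 7.85 kHz are k·fs ± 7.85 kHz for integer k ≥ 0.
k=0: 7.85 kHz.
k=1: 14 kHz, 29.7 kHz.
k=2: 35.85 kHz, 51.55 kHz.
k=3: 57.7 kHz, 73.4 kHz.
k=4: 79.55 kHz, 95.25 kHz.
Within [19 kHz, 73.6 kHz]: 29.7 kHz, 35.85 kHz, 51.55 kHz, 57.7 kHz, 73.4 kHz.

29.7 kHz, 35.85 kHz, 51.55 kHz, 57.7 kHz, 73.4 kHz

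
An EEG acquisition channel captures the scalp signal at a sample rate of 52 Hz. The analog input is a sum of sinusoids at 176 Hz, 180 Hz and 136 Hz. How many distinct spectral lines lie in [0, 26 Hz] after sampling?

fs/2 = 26 Hz.
176 Hz mod fs = 20 Hz.
20 Hz ≤ fs/2 = 26 Hz, appears at 20 Hz.
180 Hz mod fs = 24 Hz.
24 Hz ≤ fs/2 = 26 Hz, appears at 24 Hz.
136 Hz mod fs = 32 Hz.
32 Hz > fs/2 = 26 Hz, folds to fs − 32 Hz = 20 Hz.
Distinct values: {20 Hz, 24 Hz} → 2.

2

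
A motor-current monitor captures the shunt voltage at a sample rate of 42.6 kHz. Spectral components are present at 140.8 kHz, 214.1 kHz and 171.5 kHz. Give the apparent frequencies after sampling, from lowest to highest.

1.1 kHz, 13 kHz

fs/2 = 21.3 kHz.
140.8 kHz mod fs = 13 kHz.
13 kHz ≤ fs/2 = 21.3 kHz, appears at 13 kHz.
214.1 kHz mod fs = 1.1 kHz.
1.1 kHz ≤ fs/2 = 21.3 kHz, appears at 1.1 kHz.
171.5 kHz mod fs = 1.1 kHz.
1.1 kHz ≤ fs/2 = 21.3 kHz, appears at 1.1 kHz.
Distinct values: {1.1 kHz, 13 kHz}.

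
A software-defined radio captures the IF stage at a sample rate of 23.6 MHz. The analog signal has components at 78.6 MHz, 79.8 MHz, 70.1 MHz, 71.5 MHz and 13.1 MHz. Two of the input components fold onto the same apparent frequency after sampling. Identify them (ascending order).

70.1 MHz, 71.5 MHz

fs/2 = 11.8 MHz.
78.6 MHz mod fs = 7.8 MHz.
7.8 MHz ≤ fs/2 = 11.8 MHz, appears at 7.8 MHz.
79.8 MHz mod fs = 9 MHz.
9 MHz ≤ fs/2 = 11.8 MHz, appears at 9 MHz.
70.1 MHz mod fs = 22.9 MHz.
22.9 MHz > fs/2 = 11.8 MHz, folds to fs − 22.9 MHz = 0.7 MHz.
71.5 MHz mod fs = 0.7 MHz.
0.7 MHz ≤ fs/2 = 11.8 MHz, appears at 0.7 MHz.
13.1 MHz > fs/2 = 11.8 MHz, folds to fs − 13.1 MHz = 10.5 MHz.
70.1 MHz and 71.5 MHz both map to 0.7 MHz.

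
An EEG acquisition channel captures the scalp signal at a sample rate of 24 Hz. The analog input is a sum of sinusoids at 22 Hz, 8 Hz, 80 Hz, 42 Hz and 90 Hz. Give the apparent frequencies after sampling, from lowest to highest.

fs/2 = 12 Hz.
22 Hz > fs/2 = 12 Hz, folds to fs − 22 Hz = 2 Hz.
8 Hz ≤ fs/2 = 12 Hz, passes unchanged.
80 Hz mod fs = 8 Hz.
8 Hz ≤ fs/2 = 12 Hz, appears at 8 Hz.
42 Hz mod fs = 18 Hz.
18 Hz > fs/2 = 12 Hz, folds to fs − 18 Hz = 6 Hz.
90 Hz mod fs = 18 Hz.
18 Hz > fs/2 = 12 Hz, folds to fs − 18 Hz = 6 Hz.
Distinct values: {2 Hz, 6 Hz, 8 Hz}.

2 Hz, 6 Hz, 8 Hz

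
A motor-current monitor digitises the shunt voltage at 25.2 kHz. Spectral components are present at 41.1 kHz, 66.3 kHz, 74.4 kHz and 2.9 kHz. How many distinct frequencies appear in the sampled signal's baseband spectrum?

fs/2 = 12.6 kHz.
41.1 kHz mod fs = 15.9 kHz.
15.9 kHz > fs/2 = 12.6 kHz, folds to fs − 15.9 kHz = 9.3 kHz.
66.3 kHz mod fs = 15.9 kHz.
15.9 kHz > fs/2 = 12.6 kHz, folds to fs − 15.9 kHz = 9.3 kHz.
74.4 kHz mod fs = 24 kHz.
24 kHz > fs/2 = 12.6 kHz, folds to fs − 24 kHz = 1.2 kHz.
2.9 kHz ≤ fs/2 = 12.6 kHz, passes unchanged.
Distinct values: {1.2 kHz, 2.9 kHz, 9.3 kHz} → 3.

3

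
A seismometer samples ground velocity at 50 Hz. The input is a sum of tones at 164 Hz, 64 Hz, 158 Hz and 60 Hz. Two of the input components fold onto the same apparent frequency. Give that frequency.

14 Hz

fs/2 = 25 Hz.
164 Hz mod fs = 14 Hz.
14 Hz ≤ fs/2 = 25 Hz, appears at 14 Hz.
64 Hz mod fs = 14 Hz.
14 Hz ≤ fs/2 = 25 Hz, appears at 14 Hz.
158 Hz mod fs = 8 Hz.
8 Hz ≤ fs/2 = 25 Hz, appears at 8 Hz.
60 Hz mod fs = 10 Hz.
10 Hz ≤ fs/2 = 25 Hz, appears at 10 Hz.
64 Hz and 164 Hz both map to 14 Hz.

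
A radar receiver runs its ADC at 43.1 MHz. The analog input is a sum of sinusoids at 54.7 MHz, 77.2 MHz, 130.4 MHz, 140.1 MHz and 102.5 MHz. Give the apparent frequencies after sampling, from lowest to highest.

1.1 MHz, 9 MHz, 10.8 MHz, 11.6 MHz, 16.3 MHz

fs/2 = 21.55 MHz.
54.7 MHz mod fs = 11.6 MHz.
11.6 MHz ≤ fs/2 = 21.55 MHz, appears at 11.6 MHz.
77.2 MHz mod fs = 34.1 MHz.
34.1 MHz > fs/2 = 21.55 MHz, folds to fs − 34.1 MHz = 9 MHz.
130.4 MHz mod fs = 1.1 MHz.
1.1 MHz ≤ fs/2 = 21.55 MHz, appears at 1.1 MHz.
140.1 MHz mod fs = 10.8 MHz.
10.8 MHz ≤ fs/2 = 21.55 MHz, appears at 10.8 MHz.
102.5 MHz mod fs = 16.3 MHz.
16.3 MHz ≤ fs/2 = 21.55 MHz, appears at 16.3 MHz.
Distinct values: {1.1 MHz, 9 MHz, 10.8 MHz, 11.6 MHz, 16.3 MHz}.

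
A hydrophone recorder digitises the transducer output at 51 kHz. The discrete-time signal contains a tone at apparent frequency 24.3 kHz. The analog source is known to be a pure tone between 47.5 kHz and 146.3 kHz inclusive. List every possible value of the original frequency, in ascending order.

Frequencies that alias to 24.3 kHz are k·fs ± 24.3 kHz for integer k ≥ 0.
k=0: 24.3 kHz.
k=1: 26.7 kHz, 75.3 kHz.
k=2: 77.7 kHz, 126.3 kHz.
k=3: 128.7 kHz, 177.3 kHz.
k=4: 179.7 kHz, 228.3 kHz.
Within [47.5 kHz, 146.3 kHz]: 75.3 kHz, 77.7 kHz, 126.3 kHz, 128.7 kHz.

75.3 kHz, 77.7 kHz, 126.3 kHz, 128.7 kHz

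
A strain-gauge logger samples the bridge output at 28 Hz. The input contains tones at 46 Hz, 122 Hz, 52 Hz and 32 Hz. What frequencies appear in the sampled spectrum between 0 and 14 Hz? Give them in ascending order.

4 Hz, 10 Hz

fs/2 = 14 Hz.
46 Hz mod fs = 18 Hz.
18 Hz > fs/2 = 14 Hz, folds to fs − 18 Hz = 10 Hz.
122 Hz mod fs = 10 Hz.
10 Hz ≤ fs/2 = 14 Hz, appears at 10 Hz.
52 Hz mod fs = 24 Hz.
24 Hz > fs/2 = 14 Hz, folds to fs − 24 Hz = 4 Hz.
32 Hz mod fs = 4 Hz.
4 Hz ≤ fs/2 = 14 Hz, appears at 4 Hz.
Distinct values: {4 Hz, 10 Hz}.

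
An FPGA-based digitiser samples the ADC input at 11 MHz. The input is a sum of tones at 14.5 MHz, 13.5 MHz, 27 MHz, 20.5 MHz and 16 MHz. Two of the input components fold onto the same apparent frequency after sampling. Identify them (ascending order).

16 MHz, 27 MHz

fs/2 = 5.5 MHz.
14.5 MHz mod fs = 3.5 MHz.
3.5 MHz ≤ fs/2 = 5.5 MHz, appears at 3.5 MHz.
13.5 MHz mod fs = 2.5 MHz.
2.5 MHz ≤ fs/2 = 5.5 MHz, appears at 2.5 MHz.
27 MHz mod fs = 5 MHz.
5 MHz ≤ fs/2 = 5.5 MHz, appears at 5 MHz.
20.5 MHz mod fs = 9.5 MHz.
9.5 MHz > fs/2 = 5.5 MHz, folds to fs − 9.5 MHz = 1.5 MHz.
16 MHz mod fs = 5 MHz.
5 MHz ≤ fs/2 = 5.5 MHz, appears at 5 MHz.
16 MHz and 27 MHz both map to 5 MHz.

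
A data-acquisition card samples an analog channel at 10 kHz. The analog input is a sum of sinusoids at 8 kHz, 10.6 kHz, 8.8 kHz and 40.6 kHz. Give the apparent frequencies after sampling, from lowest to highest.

0.6 kHz, 1.2 kHz, 2 kHz

fs/2 = 5 kHz.
8 kHz > fs/2 = 5 kHz, folds to fs − 8 kHz = 2 kHz.
10.6 kHz mod fs = 0.6 kHz.
0.6 kHz ≤ fs/2 = 5 kHz, appears at 0.6 kHz.
8.8 kHz > fs/2 = 5 kHz, folds to fs − 8.8 kHz = 1.2 kHz.
40.6 kHz mod fs = 0.6 kHz.
0.6 kHz ≤ fs/2 = 5 kHz, appears at 0.6 kHz.
Distinct values: {0.6 kHz, 1.2 kHz, 2 kHz}.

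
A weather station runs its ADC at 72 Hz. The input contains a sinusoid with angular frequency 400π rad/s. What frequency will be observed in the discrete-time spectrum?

16 Hz

ω = 400π rad/s → f = ω/(2π) = 200 Hz.
200 Hz mod fs = 56 Hz.
56 Hz > fs/2 = 36 Hz, folds to fs − 56 Hz = 16 Hz.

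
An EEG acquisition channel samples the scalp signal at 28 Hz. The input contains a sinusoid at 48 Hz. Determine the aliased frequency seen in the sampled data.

8 Hz

48 Hz mod fs = 20 Hz.
20 Hz > fs/2 = 14 Hz, folds to fs − 20 Hz = 8 Hz.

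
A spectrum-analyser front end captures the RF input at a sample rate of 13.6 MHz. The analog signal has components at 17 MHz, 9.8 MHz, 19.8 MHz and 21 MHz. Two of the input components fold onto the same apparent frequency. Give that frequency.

fs/2 = 6.8 MHz.
17 MHz mod fs = 3.4 MHz.
3.4 MHz ≤ fs/2 = 6.8 MHz, appears at 3.4 MHz.
9.8 MHz > fs/2 = 6.8 MHz, folds to fs − 9.8 MHz = 3.8 MHz.
19.8 MHz mod fs = 6.2 MHz.
6.2 MHz ≤ fs/2 = 6.8 MHz, appears at 6.2 MHz.
21 MHz mod fs = 7.4 MHz.
7.4 MHz > fs/2 = 6.8 MHz, folds to fs − 7.4 MHz = 6.2 MHz.
19.8 MHz and 21 MHz both map to 6.2 MHz.

6.2 MHz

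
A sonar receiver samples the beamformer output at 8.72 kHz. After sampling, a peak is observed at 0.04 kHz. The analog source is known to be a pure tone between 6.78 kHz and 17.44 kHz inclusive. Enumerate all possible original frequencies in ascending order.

8.68 kHz, 8.76 kHz, 17.4 kHz

Frequencies that alias to 0.04 kHz are k·fs ± 0.04 kHz for integer k ≥ 0.
k=0: 0.04 kHz.
k=1: 8.68 kHz, 8.76 kHz.
k=2: 17.4 kHz, 17.48 kHz.
k=3: 26.12 kHz, 26.2 kHz.
Within [6.78 kHz, 17.44 kHz]: 8.68 kHz, 8.76 kHz, 17.4 kHz.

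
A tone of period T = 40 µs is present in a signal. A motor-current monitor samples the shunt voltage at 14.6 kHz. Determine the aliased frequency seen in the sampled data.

T = 40 µs → f = 1/T = 25 kHz.
25 kHz mod fs = 10.4 kHz.
10.4 kHz > fs/2 = 7.3 kHz, folds to fs − 10.4 kHz = 4.2 kHz.

4.2 kHz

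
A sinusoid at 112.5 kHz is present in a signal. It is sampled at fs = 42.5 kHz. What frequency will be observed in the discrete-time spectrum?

112.5 kHz mod fs = 27.5 kHz.
27.5 kHz > fs/2 = 21.25 kHz, folds to fs − 27.5 kHz = 15 kHz.

15 kHz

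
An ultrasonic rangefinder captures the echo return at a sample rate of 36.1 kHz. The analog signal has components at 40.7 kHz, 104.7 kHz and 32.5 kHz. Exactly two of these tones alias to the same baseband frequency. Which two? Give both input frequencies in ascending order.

fs/2 = 18.05 kHz.
40.7 kHz mod fs = 4.6 kHz.
4.6 kHz ≤ fs/2 = 18.05 kHz, appears at 4.6 kHz.
104.7 kHz mod fs = 32.5 kHz.
32.5 kHz > fs/2 = 18.05 kHz, folds to fs − 32.5 kHz = 3.6 kHz.
32.5 kHz > fs/2 = 18.05 kHz, folds to fs − 32.5 kHz = 3.6 kHz.
32.5 kHz and 104.7 kHz both map to 3.6 kHz.

32.5 kHz, 104.7 kHz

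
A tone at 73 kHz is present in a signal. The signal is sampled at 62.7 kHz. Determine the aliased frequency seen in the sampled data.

10.3 kHz

73 kHz mod fs = 10.3 kHz.
10.3 kHz ≤ fs/2 = 31.35 kHz, appears at 10.3 kHz.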